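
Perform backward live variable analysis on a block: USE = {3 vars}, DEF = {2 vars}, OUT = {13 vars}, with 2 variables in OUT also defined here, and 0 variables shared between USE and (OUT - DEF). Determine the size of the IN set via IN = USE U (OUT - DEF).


OUT - DEF: 13 - 2 = 11
|IN| = |USE| + |OUT - DEF| - |USE ∩ (OUT - DEF)| = 3 + 11 - 0 = 14

14


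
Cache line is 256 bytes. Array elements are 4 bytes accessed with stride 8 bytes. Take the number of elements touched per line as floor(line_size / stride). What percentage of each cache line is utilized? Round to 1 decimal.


Elements per cache line = floor(256 / 8) = 32
Bytes used = 32 * 4 = 128
Utilization = 128 / 256 * 100 = 50.0%

50.0


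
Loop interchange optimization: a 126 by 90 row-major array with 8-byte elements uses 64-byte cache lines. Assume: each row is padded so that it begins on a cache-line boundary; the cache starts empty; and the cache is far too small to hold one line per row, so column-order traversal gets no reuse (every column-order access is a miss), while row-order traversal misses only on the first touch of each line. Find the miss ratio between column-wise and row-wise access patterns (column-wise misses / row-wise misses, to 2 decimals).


Each row occupies 90 * 8 = 720 bytes and starts on a line boundary, so it spans ceil(720 / 64) = 12 cache lines.
Row-major traversal misses (one per line touched): 126 * ceil(90 * 8 / 64) = 1512
Column-major traversal misses (no reuse, every access misses): 126 * 90 = 11340
Ratio = 11340 / 1512 = 7.5

7.5


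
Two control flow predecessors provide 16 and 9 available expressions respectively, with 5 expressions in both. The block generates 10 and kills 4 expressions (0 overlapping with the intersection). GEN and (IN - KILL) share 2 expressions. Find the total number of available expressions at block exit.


IN = intersection of predecessors = 5
IN - KILL = 5 - 0 = 5
|OUT| = |GEN| + |IN - KILL| - |GEN ∩ (IN - KILL)| = 10 + 5 - 2 = 13

13


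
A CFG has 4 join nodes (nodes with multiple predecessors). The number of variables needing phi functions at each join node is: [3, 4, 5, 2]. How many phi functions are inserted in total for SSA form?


Total phi functions = sum of phi functions at each join node
= 3 + 4 + 5 + 2 = 14

14


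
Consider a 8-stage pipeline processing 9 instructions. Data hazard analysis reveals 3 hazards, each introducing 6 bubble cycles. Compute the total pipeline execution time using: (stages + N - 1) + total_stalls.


Base cycles = 8 + 9 - 1 = 16
Total stalls = 3 * 6 = 18
Total = 16 + 18 = 34

34


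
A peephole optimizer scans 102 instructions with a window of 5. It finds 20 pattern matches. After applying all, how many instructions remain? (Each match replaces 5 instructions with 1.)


Each match removes 4 instructions.
Total removed = 20 * 4 = 80
Remaining = 102 - 80 = 22

22


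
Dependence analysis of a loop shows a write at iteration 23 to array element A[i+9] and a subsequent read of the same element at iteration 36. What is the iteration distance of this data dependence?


Distance = read iteration - write iteration
= 36 - 23 = 13

13


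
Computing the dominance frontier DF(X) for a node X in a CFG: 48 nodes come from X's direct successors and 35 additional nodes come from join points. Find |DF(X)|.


DF(X) = direct successor contributions + join point contributions
= 48 + 35 = 83

83


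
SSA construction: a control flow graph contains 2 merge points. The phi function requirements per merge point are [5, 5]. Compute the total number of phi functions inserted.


Total phi functions = sum of phi functions at each join node
= 5 + 5 = 10

10


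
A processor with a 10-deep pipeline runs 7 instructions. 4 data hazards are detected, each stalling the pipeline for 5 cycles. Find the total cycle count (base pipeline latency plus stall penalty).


Base cycles = 10 + 7 - 1 = 16
Total stalls = 4 * 5 = 20
Total = 16 + 20 = 36

36


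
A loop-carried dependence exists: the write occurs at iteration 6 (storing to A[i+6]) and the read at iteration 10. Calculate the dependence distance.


Distance = read iteration - write iteration
= 10 - 6 = 4

4


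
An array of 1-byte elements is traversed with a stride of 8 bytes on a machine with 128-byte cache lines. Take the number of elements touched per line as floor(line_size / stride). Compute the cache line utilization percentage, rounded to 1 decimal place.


Elements per cache line = floor(128 / 8) = 16
Bytes used = 16 * 1 = 16
Utilization = 16 / 128 * 100 = 12.5%

12.5


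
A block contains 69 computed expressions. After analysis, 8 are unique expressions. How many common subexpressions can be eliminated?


CSE count = total expressions - unique expressions
= 69 - 8 = 61

61


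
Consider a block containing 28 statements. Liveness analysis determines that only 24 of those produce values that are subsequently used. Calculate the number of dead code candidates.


Dead code = total statements - live definitions
= 28 - 24 = 4

4


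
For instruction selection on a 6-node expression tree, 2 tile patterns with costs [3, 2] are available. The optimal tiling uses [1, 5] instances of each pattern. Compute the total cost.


Total cost = sum(count_i * cost_i)
= 1*3 + 5*2
= 13

13


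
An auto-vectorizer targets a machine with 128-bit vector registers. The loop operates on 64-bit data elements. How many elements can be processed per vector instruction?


Width = SIMD bits / data type bits
= 128 / 64 = 2

2


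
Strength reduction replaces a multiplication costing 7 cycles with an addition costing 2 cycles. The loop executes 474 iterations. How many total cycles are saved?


Per-iteration saving = 7 - 2 = 5
Total saved = 474 * 5 = 2370

2370


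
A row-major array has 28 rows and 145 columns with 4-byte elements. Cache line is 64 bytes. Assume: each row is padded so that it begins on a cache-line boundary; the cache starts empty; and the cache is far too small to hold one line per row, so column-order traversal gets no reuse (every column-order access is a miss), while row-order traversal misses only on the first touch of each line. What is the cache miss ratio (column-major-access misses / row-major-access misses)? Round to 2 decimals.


Each row occupies 145 * 4 = 580 bytes and starts on a line boundary, so it spans ceil(580 / 64) = 10 cache lines.
Row-major traversal misses (one per line touched): 28 * ceil(145 * 4 / 64) = 280
Column-major traversal misses (no reuse, every access misses): 28 * 145 = 4060
Ratio = 4060 / 280 = 14.5

14.5


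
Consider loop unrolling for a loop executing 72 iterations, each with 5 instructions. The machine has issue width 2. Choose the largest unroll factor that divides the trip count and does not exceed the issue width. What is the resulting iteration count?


Largest divisor of 72 <= 2 is 2
New iterations = 72 / 2 = 36

36


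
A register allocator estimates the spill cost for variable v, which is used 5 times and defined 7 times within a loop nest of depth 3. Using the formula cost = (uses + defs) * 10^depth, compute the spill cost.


uses + defs = 5 + 7 = 12
10^3 = 1000
Spill cost = 12 * 1000 = 12000

12000


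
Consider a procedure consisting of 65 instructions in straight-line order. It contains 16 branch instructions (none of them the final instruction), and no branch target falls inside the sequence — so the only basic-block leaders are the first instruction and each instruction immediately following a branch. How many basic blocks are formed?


With no in-sequence branch targets, the leaders are the first instruction plus the instruction after each branch.
Number of basic blocks = branches + 1
= 16 + 1 = 17

17


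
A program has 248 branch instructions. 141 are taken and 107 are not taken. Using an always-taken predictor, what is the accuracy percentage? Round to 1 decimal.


Predictor: always-taken
Correct predictions = 141
Accuracy = 141 / 248 * 100 = 56.9%

56.9


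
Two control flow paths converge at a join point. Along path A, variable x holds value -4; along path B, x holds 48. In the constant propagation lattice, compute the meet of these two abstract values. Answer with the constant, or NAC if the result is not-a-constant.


Meet operation: if both paths give the same constant, result is that constant; if they differ, result is NAC (not-a-constant).
Path A: -4, Path B: 48 -> differ
Result: not-a-constant -> NAC

NAC


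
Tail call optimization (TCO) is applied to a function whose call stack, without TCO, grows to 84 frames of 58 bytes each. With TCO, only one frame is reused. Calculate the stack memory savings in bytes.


Without TCO: 84 * 58 = 4872 bytes
With TCO: reuse 1 frame = 58 bytes
Savings = 4872 - 58 = 4814

4814


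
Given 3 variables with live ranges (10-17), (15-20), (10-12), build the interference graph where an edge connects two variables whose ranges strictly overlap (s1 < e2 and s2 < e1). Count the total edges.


Check all pairs for overlapping intervals.
Two intervals (s1,e1) and (s2,e2) overlap if s1 < e2 and s2 < e1.
v0 (10-17) vs v1..v2: overlaps v1, v2 -> 2
v1 (15-20) vs v2: overlaps none -> 0
Total overlapping pairs = 2 + 0 = 2

2


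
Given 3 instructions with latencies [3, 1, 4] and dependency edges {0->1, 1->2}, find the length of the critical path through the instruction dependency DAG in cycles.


Compute longest path through dependency graph: dist(Ik) = max over predecessors of dist + latency(Ik).
dist(I0) = latency 3 = 3
dist(I1) = dist(I0) + 1 = 3 + 1 = 4
dist(I2) = dist(I1) + 4 = 4 + 4 = 8
Critical path = max dist = 8

8


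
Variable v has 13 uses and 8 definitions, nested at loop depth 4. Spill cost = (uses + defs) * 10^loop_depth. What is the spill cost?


uses + defs = 13 + 8 = 21
10^4 = 10000
Spill cost = 21 * 10000 = 210000

210000


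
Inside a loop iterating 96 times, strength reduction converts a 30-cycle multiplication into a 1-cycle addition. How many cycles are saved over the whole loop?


Per-iteration saving = 30 - 1 = 29
Total saved = 96 * 29 = 2784

2784


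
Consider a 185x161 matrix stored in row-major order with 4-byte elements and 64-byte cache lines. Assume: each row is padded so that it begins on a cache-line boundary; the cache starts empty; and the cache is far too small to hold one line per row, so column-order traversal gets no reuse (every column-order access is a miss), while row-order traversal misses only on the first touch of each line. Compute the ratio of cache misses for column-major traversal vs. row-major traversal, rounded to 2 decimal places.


Each row occupies 161 * 4 = 644 bytes and starts on a line boundary, so it spans ceil(644 / 64) = 11 cache lines.
Row-major traversal misses (one per line touched): 185 * ceil(161 * 4 / 64) = 2035
Column-major traversal misses (no reuse, every access misses): 185 * 161 = 29785
Ratio = 29785 / 2035 = 14.64

14.64


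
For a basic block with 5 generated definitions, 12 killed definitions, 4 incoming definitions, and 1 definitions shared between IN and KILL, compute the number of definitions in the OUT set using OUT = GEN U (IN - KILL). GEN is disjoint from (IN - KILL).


IN - KILL: 4 - 1 = 3 surviving definitions
OUT = GEN + surviving = 5 + 3 = 8

8


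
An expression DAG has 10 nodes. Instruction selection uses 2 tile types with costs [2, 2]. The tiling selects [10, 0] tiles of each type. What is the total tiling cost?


Total cost = sum(count_i * cost_i)
= 10*2 + 0*2
= 20

20


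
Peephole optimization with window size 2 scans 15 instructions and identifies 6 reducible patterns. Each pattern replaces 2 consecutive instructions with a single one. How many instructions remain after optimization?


Each match removes 1 instructions.
Total removed = 6 * 1 = 6
Remaining = 15 - 6 = 9

9


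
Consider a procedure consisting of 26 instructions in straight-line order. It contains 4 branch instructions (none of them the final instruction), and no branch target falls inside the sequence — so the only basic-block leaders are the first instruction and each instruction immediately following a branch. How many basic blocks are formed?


With no in-sequence branch targets, the leaders are the first instruction plus the instruction after each branch.
Number of basic blocks = branches + 1
= 4 + 1 = 5

5


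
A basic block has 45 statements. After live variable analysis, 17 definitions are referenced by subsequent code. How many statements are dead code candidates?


Dead code = total statements - live definitions
= 45 - 17 = 28

28


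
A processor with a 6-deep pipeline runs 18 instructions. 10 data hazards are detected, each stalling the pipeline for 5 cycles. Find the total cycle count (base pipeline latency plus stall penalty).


Base cycles = 6 + 18 - 1 = 23
Total stalls = 10 * 5 = 50
Total = 23 + 50 = 73

73


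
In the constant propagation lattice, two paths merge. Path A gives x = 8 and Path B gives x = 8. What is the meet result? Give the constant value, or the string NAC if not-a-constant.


Meet operation: if both paths give the same constant, result is that constant; if they differ, result is NAC (not-a-constant).
Path A: 8, Path B: 8 -> equal
Result: constant -> 8

8


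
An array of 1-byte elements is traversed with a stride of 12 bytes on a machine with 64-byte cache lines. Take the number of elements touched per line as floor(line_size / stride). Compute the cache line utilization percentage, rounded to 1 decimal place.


Elements per cache line = floor(64 / 12) = 5
Bytes used = 5 * 1 = 5
Utilization = 5 / 64 * 100 = 7.8%

7.8


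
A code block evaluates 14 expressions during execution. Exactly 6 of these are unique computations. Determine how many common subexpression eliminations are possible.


CSE count = total expressions - unique expressions
= 14 - 6 = 8

8


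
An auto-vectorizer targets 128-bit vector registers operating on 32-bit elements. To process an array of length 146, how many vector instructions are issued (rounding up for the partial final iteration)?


Width = 128 / 32 = 4 elements per vector op
Iterations = ceil(146 / 4) = 37

37


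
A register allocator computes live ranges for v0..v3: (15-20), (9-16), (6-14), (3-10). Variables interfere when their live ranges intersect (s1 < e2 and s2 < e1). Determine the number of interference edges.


Check all pairs for overlapping intervals.
Two intervals (s1,e1) and (s2,e2) overlap if s1 < e2 and s2 < e1.
v0 (15-20) vs v1..v3: overlaps v1 -> 1
v1 (9-16) vs v2..v3: overlaps v2, v3 -> 2
v2 (6-14) vs v3: overlaps v3 -> 1
Total overlapping pairs = 1 + 2 + 1 = 4

4


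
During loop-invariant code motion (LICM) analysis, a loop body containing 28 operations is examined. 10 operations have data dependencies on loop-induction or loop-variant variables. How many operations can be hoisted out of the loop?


Invariant candidates = total - loop-dependent
= 28 - 10 = 18

18


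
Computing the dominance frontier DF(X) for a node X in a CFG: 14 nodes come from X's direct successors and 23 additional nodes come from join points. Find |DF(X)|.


DF(X) = direct successor contributions + join point contributions
= 14 + 23 = 37

37


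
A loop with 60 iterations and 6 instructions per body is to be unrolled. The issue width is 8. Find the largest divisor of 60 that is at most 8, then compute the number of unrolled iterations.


Largest divisor of 60 <= 8 is 6
New iterations = 60 / 6 = 10

10


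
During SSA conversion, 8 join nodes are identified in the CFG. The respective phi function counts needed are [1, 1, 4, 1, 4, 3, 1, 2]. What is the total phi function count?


Total phi functions = sum of phi functions at each join node
= 1 + 1 + 4 + 1 + 4 + 3 + 1 + 2 = 17

17


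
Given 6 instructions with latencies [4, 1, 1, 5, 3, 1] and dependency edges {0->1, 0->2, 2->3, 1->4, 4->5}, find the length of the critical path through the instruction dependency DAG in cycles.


Compute longest path through dependency graph: dist(Ik) = max over predecessors of dist + latency(Ik).
dist(I0) = latency 4 = 4
dist(I1) = dist(I0) + 1 = 4 + 1 = 5
dist(I2) = dist(I0) + 1 = 4 + 1 = 5
dist(I3) = dist(I2) + 5 = 5 + 5 = 10
dist(I4) = dist(I1) + 3 = 5 + 3 = 8
dist(I5) = dist(I4) + 1 = 8 + 1 = 9
Critical path = max dist = 10

10


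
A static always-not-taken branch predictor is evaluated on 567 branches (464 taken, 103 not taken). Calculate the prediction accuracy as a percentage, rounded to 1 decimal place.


Predictor: always-not-taken
Correct predictions = 103
Accuracy = 103 / 567 * 100 = 18.2%

18.2


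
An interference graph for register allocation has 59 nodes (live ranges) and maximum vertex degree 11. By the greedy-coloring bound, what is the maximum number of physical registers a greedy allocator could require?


Greedy coloring never needs more than (max_degree + 1) colors: when coloring a vertex, at most max_degree neighbors are already colored.
Upper bound = 11 + 1 = 12

12


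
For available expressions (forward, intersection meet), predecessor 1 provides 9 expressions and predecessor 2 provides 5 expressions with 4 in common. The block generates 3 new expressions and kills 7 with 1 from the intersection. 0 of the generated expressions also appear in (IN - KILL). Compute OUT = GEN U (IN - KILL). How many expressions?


IN = intersection of predecessors = 4
IN - KILL = 4 - 1 = 3
|OUT| = |GEN| + |IN - KILL| - |GEN ∩ (IN - KILL)| = 3 + 3 - 0 = 6

6


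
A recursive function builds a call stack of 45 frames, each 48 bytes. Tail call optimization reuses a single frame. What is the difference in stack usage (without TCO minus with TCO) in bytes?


Without TCO: 45 * 48 = 2160 bytes
With TCO: reuse 1 frame = 48 bytes
Savings = 2160 - 48 = 2112

2112


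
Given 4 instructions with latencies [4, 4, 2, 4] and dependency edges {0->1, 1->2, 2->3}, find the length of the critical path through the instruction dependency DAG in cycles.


Compute longest path through dependency graph: dist(Ik) = max over predecessors of dist + latency(Ik).
dist(I0) = latency 4 = 4
dist(I1) = dist(I0) + 4 = 4 + 4 = 8
dist(I2) = dist(I1) + 2 = 8 + 2 = 10
dist(I3) = dist(I2) + 4 = 10 + 4 = 14
Critical path = max dist = 14

14


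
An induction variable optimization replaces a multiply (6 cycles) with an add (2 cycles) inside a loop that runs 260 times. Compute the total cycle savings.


Per-iteration saving = 6 - 2 = 4
Total saved = 260 * 4 = 1040

1040


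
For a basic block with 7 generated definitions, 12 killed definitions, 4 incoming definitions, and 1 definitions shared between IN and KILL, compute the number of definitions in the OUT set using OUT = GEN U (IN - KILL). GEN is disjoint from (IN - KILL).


IN - KILL: 4 - 1 = 3 surviving definitions
OUT = GEN + surviving = 7 + 3 = 10

10


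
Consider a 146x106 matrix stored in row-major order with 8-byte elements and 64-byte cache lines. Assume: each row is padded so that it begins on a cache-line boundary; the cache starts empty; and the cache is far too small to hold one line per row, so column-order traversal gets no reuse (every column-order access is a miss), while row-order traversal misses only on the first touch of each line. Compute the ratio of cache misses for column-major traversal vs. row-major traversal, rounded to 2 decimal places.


Each row occupies 106 * 8 = 848 bytes and starts on a line boundary, so it spans ceil(848 / 64) = 14 cache lines.
Row-major traversal misses (one per line touched): 146 * ceil(106 * 8 / 64) = 2044
Column-major traversal misses (no reuse, every access misses): 146 * 106 = 15476
Ratio = 15476 / 2044 = 7.57

7.57


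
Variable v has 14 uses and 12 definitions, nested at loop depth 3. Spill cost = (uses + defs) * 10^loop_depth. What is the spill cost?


uses + defs = 14 + 12 = 26
10^3 = 1000
Spill cost = 26 * 1000 = 26000

26000


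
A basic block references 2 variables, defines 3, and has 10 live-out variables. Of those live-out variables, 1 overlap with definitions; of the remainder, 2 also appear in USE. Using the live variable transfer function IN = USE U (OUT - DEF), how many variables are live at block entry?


OUT - DEF: 10 - 1 = 9
|IN| = |USE| + |OUT - DEF| - |USE ∩ (OUT - DEF)| = 2 + 9 - 2 = 9

9


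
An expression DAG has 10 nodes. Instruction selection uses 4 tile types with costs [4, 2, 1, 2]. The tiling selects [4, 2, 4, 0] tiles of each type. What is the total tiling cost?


Total cost = sum(count_i * cost_i)
= 4*4 + 2*2 + 4*1 + 0*2
= 24

24


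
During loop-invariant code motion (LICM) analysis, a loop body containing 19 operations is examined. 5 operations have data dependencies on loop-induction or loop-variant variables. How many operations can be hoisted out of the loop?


Invariant candidates = total - loop-dependent
= 19 - 5 = 14

14


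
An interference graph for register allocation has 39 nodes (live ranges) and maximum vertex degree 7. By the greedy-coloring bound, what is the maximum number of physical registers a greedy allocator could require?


Greedy coloring never needs more than (max_degree + 1) colors: when coloring a vertex, at most max_degree neighbors are already colored.
Upper bound = 7 + 1 = 8

8


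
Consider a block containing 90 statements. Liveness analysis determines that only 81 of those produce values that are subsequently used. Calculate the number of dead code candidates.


Dead code = total statements - live definitions
= 90 - 81 = 9

9


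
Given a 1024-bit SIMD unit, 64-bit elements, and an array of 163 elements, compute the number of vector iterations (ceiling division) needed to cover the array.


Width = 1024 / 64 = 16 elements per vector op
Iterations = ceil(163 / 16) = 11

11


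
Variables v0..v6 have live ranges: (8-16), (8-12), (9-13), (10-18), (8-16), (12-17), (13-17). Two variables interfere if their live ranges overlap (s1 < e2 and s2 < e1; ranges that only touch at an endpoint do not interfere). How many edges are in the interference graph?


Check all pairs for overlapping intervals.
Two intervals (s1,e1) and (s2,e2) overlap if s1 < e2 and s2 < e1.
v0 (8-16) vs v1..v6: overlaps v1, v2, v3, v4, v5, v6 -> 6
v1 (8-12) vs v2..v6: overlaps v2, v3, v4 -> 3
v2 (9-13) vs v3..v6: overlaps v3, v4, v5 -> 3
v3 (10-18) vs v4..v6: overlaps v4, v5, v6 -> 3
v4 (8-16) vs v5..v6: overlaps v5, v6 -> 2
v5 (12-17) vs v6: overlaps v6 -> 1
Total overlapping pairs = 6 + 3 + 3 + 3 + 2 + 1 = 18

18


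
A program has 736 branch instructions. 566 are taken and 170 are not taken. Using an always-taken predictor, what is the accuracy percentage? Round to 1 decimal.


Predictor: always-taken
Correct predictions = 566
Accuracy = 566 / 736 * 100 = 76.9%

76.9


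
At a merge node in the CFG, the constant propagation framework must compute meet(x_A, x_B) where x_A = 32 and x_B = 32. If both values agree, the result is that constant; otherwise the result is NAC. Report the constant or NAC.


Meet operation: if both paths give the same constant, result is that constant; if they differ, result is NAC (not-a-constant).
Path A: 32, Path B: 32 -> equal
Result: constant -> 32

32


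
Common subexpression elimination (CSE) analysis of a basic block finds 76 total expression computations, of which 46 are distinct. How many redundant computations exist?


CSE count = total expressions - unique expressions
= 76 - 46 = 30

30


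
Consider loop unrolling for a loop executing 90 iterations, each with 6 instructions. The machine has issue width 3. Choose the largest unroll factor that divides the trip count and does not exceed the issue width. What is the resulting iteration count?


Largest divisor of 90 <= 3 is 3
New iterations = 90 / 3 = 30

30


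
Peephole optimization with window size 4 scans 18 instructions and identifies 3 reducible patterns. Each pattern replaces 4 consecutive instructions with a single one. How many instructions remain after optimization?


Each match removes 3 instructions.
Total removed = 3 * 3 = 9
Remaining = 18 - 9 = 9

9


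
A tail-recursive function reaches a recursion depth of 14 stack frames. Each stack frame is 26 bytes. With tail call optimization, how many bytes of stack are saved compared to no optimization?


Without TCO: 14 * 26 = 364 bytes
With TCO: reuse 1 frame = 26 bytes
Savings = 364 - 26 = 338

338


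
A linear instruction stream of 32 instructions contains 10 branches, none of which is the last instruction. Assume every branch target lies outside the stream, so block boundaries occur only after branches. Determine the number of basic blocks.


With no in-sequence branch targets, the leaders are the first instruction plus the instruction after each branch.
Number of basic blocks = branches + 1
= 10 + 1 = 11

11


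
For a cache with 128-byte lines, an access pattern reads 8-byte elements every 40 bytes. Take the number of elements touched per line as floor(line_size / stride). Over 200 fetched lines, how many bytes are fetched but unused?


Elements per line = floor(128 / 40) = 3
Bytes used per line = 3 * 8 = 24
Wasted per line = 128 - 24 = 104
Total wasted = 104 * 200 = 20800

20800


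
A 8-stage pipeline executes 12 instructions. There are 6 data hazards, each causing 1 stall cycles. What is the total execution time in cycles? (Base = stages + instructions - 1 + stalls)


Base cycles = 8 + 12 - 1 = 19
Total stalls = 6 * 1 = 6
Total = 19 + 6 = 25

25


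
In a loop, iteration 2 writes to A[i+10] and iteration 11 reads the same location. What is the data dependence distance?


Distance = read iteration - write iteration
= 11 - 2 = 9

9


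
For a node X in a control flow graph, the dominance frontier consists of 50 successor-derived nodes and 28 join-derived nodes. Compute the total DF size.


DF(X) = direct successor contributions + join point contributions
= 50 + 28 = 78

78


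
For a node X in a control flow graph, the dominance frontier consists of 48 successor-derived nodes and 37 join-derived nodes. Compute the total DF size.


DF(X) = direct successor contributions + join point contributions
= 48 + 37 = 85

85


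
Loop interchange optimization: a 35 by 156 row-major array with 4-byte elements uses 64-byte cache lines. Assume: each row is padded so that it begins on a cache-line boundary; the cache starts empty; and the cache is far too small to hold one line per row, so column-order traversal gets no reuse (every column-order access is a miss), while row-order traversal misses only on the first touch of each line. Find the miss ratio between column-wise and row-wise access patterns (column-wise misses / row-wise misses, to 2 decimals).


Each row occupies 156 * 4 = 624 bytes and starts on a line boundary, so it spans ceil(624 / 64) = 10 cache lines.
Row-major traversal misses (one per line touched): 35 * ceil(156 * 4 / 64) = 350
Column-major traversal misses (no reuse, every access misses): 35 * 156 = 5460
Ratio = 5460 / 350 = 15.6

15.6


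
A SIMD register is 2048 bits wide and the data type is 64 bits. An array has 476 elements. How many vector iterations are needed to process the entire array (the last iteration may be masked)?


Width = 2048 / 64 = 32 elements per vector op
Iterations = ceil(476 / 32) = 15

15


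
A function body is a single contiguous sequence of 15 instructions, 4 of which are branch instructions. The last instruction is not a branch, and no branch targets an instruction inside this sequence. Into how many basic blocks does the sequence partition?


With no in-sequence branch targets, the leaders are the first instruction plus the instruction after each branch.
Number of basic blocks = branches + 1
= 4 + 1 = 5

5


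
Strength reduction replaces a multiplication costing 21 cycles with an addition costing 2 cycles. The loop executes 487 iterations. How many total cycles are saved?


Per-iteration saving = 21 - 2 = 19
Total saved = 487 * 19 = 9253

9253


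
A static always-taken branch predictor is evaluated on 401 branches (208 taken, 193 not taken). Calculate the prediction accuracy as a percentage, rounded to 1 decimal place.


Predictor: always-taken
Correct predictions = 208
Accuracy = 208 / 401 * 100 = 51.9%

51.9


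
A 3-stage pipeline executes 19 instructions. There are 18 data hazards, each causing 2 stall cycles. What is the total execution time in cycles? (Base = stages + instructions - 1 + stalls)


Base cycles = 3 + 19 - 1 = 21
Total stalls = 18 * 2 = 36
Total = 21 + 36 = 57

57


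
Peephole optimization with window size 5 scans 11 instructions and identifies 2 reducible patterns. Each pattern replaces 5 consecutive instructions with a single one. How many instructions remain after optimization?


Each match removes 4 instructions.
Total removed = 2 * 4 = 8
Remaining = 11 - 8 = 3

3


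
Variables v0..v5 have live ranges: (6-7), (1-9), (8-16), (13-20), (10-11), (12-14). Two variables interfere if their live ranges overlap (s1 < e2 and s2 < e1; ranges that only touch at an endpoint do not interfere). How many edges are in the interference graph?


Check all pairs for overlapping intervals.
Two intervals (s1,e1) and (s2,e2) overlap if s1 < e2 and s2 < e1.
v0 (6-7) vs v1..v5: overlaps v1 -> 1
v1 (1-9) vs v2..v5: overlaps v2 -> 1
v2 (8-16) vs v3..v5: overlaps v3, v4, v5 -> 3
v3 (13-20) vs v4..v5: overlaps v5 -> 1
v4 (10-11) vs v5: overlaps none -> 0
Total overlapping pairs = 1 + 1 + 3 + 1 + 0 = 6

6


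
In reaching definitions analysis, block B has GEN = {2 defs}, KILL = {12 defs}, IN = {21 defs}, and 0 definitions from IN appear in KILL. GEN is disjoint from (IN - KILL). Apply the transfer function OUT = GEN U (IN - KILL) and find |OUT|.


IN - KILL: 21 - 0 = 21 surviving definitions
OUT = GEN + surviving = 2 + 21 = 23

23


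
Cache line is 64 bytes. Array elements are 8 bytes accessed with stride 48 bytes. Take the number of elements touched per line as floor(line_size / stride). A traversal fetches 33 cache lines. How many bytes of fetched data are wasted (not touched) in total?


Elements per line = floor(64 / 48) = 1
Bytes used per line = 1 * 8 = 8
Wasted per line = 64 - 8 = 56
Total wasted = 56 * 33 = 1848

1848


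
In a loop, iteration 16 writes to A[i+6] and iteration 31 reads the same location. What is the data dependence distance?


Distance = read iteration - write iteration
= 31 - 16 = 15

15


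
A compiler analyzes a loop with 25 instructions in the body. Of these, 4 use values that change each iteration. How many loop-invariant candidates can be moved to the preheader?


Invariant candidates = total - loop-dependent
= 25 - 4 = 21

21


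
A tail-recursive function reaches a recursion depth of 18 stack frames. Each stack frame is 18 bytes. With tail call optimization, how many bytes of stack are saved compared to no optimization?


Without TCO: 18 * 18 = 324 bytes
With TCO: reuse 1 frame = 18 bytes
Savings = 324 - 18 = 306

306


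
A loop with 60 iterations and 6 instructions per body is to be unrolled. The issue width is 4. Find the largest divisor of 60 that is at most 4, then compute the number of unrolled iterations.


Largest divisor of 60 <= 4 is 4
New iterations = 60 / 4 = 15

15


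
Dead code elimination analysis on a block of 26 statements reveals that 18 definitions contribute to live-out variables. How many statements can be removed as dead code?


Dead code = total statements - live definitions
= 26 - 18 = 8

8


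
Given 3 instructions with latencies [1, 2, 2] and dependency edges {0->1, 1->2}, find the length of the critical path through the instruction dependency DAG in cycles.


Compute longest path through dependency graph: dist(Ik) = max over predecessors of dist + latency(Ik).
dist(I0) = latency 1 = 1
dist(I1) = dist(I0) + 2 = 1 + 2 = 3
dist(I2) = dist(I1) + 2 = 3 + 2 = 5
Critical path = max dist = 5

5


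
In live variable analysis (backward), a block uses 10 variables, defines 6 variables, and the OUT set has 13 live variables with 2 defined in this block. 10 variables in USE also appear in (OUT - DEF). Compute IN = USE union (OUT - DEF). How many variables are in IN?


OUT - DEF: 13 - 2 = 11
|IN| = |USE| + |OUT - DEF| - |USE ∩ (OUT - DEF)| = 10 + 11 - 10 = 11

11


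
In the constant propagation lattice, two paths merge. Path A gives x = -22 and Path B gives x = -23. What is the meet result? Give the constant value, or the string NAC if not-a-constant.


Meet operation: if both paths give the same constant, result is that constant; if they differ, result is NAC (not-a-constant).
Path A: -22, Path B: -23 -> differ
Result: not-a-constant -> NAC

NAC


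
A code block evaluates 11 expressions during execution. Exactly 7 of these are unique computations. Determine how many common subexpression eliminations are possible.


CSE count = total expressions - unique expressions
= 11 - 7 = 4

4


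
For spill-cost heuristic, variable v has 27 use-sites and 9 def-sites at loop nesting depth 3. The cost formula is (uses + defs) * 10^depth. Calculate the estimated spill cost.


uses + defs = 27 + 9 = 36
10^3 = 1000
Spill cost = 36 * 1000 = 36000

36000


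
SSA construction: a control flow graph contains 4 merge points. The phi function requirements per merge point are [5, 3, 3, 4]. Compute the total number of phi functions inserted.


Total phi functions = sum of phi functions at each join node
= 5 + 3 + 3 + 4 = 15

15


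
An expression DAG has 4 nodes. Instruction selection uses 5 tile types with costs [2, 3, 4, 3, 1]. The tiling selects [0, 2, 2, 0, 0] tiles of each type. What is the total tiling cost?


Total cost = sum(count_i * cost_i)
= 0*2 + 2*3 + 2*4 + 0*3 + 0*1
= 14

14


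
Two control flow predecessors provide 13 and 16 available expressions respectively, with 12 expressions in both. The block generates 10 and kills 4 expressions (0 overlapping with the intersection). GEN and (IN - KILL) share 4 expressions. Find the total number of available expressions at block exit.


IN = intersection of predecessors = 12
IN - KILL = 12 - 0 = 12
|OUT| = |GEN| + |IN - KILL| - |GEN ∩ (IN - KILL)| = 10 + 12 - 4 = 18

18


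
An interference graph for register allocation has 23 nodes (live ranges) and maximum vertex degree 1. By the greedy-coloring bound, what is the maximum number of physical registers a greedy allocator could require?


Greedy coloring never needs more than (max_degree + 1) colors: when coloring a vertex, at most max_degree neighbors are already colored.
Upper bound = 1 + 1 = 2

2


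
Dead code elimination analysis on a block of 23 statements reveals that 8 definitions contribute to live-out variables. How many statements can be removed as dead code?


Dead code = total statements - live definitions
= 23 - 8 = 15

15


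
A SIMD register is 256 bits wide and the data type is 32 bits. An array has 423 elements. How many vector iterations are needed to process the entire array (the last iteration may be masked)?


Width = 256 / 32 = 8 elements per vector op
Iterations = ceil(423 / 8) = 53

53


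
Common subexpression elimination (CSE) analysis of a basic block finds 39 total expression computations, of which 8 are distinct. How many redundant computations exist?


CSE count = total expressions - unique expressions
= 39 - 8 = 31

31


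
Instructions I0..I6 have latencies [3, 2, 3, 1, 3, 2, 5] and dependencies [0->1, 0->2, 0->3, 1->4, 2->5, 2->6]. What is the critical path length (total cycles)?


Compute longest path through dependency graph: dist(Ik) = max over predecessors of dist + latency(Ik).
dist(I0) = latency 3 = 3
dist(I1) = dist(I0) + 2 = 3 + 2 = 5
dist(I2) = dist(I0) + 3 = 3 + 3 = 6
dist(I3) = dist(I0) + 1 = 3 + 1 = 4
dist(I4) = dist(I1) + 3 = 5 + 3 = 8
dist(I5) = dist(I2) + 2 = 6 + 2 = 8
dist(I6) = dist(I2) + 5 = 6 + 5 = 11
Critical path = max dist = 11

11


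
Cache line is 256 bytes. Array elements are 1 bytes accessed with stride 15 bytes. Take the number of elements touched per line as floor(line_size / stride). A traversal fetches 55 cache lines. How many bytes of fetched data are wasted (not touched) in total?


Elements per line = floor(256 / 15) = 17
Bytes used per line = 17 * 1 = 17
Wasted per line = 256 - 17 = 239
Total wasted = 239 * 55 = 13145

13145


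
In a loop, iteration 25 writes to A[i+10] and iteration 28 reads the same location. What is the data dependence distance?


Distance = read iteration - write iteration
= 28 - 25 = 3

3


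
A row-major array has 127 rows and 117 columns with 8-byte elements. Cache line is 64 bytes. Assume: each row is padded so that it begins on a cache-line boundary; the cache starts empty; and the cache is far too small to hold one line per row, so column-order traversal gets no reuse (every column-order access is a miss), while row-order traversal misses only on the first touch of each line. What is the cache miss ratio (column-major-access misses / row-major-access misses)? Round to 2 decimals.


Each row occupies 117 * 8 = 936 bytes and starts on a line boundary, so it spans ceil(936 / 64) = 15 cache lines.
Row-major traversal misses (one per line touched): 127 * ceil(117 * 8 / 64) = 1905
Column-major traversal misses (no reuse, every access misses): 127 * 117 = 14859
Ratio = 14859 / 1905 = 7.8

7.8


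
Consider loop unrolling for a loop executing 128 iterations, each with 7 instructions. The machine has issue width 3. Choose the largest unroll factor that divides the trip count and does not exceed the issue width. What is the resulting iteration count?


Largest divisor of 128 <= 3 is 2
New iterations = 128 / 2 = 64

64


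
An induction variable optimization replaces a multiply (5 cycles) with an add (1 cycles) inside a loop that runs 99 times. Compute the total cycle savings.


Per-iteration saving = 5 - 1 = 4
Total saved = 99 * 4 = 396

396


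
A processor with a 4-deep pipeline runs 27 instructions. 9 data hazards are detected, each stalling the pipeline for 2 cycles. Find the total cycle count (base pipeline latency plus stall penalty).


Base cycles = 4 + 27 - 1 = 30
Total stalls = 9 * 2 = 18
Total = 30 + 18 = 48

48


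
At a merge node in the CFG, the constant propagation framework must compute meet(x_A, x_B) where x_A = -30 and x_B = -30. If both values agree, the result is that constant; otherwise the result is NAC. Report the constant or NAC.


Meet operation: if both paths give the same constant, result is that constant; if they differ, result is NAC (not-a-constant).
Path A: -30, Path B: -30 -> equal
Result: constant -> -30

-30


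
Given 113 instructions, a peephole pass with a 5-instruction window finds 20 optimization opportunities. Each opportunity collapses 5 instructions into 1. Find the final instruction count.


Each match removes 4 instructions.
Total removed = 20 * 4 = 80
Remaining = 113 - 80 = 33

33


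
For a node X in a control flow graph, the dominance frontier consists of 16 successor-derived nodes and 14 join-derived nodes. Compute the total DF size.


DF(X) = direct successor contributions + join point contributions
= 16 + 14 = 30

30


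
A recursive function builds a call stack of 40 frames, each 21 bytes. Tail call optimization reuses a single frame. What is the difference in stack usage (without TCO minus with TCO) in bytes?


Without TCO: 40 * 21 = 840 bytes
With TCO: reuse 1 frame = 21 bytes
Savings = 840 - 21 = 819

819


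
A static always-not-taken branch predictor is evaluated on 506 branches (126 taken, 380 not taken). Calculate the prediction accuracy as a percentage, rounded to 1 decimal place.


Predictor: always-not-taken
Correct predictions = 380
Accuracy = 380 / 506 * 100 = 75.1%

75.1


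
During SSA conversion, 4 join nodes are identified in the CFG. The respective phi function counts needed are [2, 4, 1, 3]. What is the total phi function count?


Total phi functions = sum of phi functions at each join node
= 2 + 4 + 1 + 3 = 10

10
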